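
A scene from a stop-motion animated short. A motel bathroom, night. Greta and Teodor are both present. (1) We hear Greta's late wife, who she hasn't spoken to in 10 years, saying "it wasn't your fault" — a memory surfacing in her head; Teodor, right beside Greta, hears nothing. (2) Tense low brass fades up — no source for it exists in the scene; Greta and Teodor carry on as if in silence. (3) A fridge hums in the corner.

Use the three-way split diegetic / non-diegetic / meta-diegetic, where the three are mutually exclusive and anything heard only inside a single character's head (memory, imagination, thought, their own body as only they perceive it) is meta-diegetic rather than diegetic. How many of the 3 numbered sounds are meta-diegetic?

1

(1) is meta-diegetic: a remembered line, private to Greta — not present in the room, not audible to Teodor.
(2) is non-diegetic: nothing in the bathroom produces it and the characters don't hear it — pure soundtrack.
(3) is diegetic: it's the actual ambient sound of the location.
So 1 of the 3 is meta-diegetic: (1).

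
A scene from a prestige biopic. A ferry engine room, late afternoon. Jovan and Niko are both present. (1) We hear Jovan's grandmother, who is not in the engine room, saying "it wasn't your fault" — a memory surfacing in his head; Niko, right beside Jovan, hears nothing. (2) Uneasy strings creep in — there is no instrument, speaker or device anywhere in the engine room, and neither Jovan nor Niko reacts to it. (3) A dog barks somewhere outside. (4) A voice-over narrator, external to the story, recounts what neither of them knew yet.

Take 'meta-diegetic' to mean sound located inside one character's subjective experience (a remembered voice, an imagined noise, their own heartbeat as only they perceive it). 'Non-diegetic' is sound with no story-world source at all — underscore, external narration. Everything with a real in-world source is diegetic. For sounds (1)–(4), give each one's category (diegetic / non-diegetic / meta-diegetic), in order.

meta-diegetic, non-diegetic, diegetic, non-diegetic

(1) is meta-diegetic: the voice is a memory playing only inside Jovan's mind; Niko can't hear it.
Sound (2): it has no source in the story world and no character can hear it — it's underscore, so non-diegetic.
(3) is diegetic: the sound comes from a dog physically present in the location.
(4) commentary laid over the scene from outside the fiction → non-diegetic.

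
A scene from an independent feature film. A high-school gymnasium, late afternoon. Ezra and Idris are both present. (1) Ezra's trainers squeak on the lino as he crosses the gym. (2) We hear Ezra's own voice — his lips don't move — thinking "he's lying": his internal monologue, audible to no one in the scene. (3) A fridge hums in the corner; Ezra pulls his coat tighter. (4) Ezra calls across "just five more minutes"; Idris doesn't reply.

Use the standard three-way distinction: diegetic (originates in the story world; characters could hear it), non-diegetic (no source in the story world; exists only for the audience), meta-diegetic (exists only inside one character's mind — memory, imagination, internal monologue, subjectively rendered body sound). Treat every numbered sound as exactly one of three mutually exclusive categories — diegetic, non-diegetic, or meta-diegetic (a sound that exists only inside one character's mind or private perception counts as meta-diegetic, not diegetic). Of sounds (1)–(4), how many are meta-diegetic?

(1) is diegetic: Ezra's footsteps are produced in the story world.
(2) it's Ezra's unspoken thought, heard only by the audience via his subjectivity → meta-diegetic.
(3) is diegetic: a fridge is part of the location's real environment.
(4) is diegetic: on-screen dialogue — Ezra speaks and Idris is there to hear.
So 1 of the 4 is meta-diegetic: (2).

1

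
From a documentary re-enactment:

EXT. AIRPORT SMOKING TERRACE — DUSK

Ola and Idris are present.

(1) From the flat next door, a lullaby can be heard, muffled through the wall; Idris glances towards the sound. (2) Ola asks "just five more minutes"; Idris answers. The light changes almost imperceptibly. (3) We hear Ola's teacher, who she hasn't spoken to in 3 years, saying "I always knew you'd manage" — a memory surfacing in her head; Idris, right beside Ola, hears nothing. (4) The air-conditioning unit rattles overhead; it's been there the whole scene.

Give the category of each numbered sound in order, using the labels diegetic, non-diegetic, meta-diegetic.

diegetic, diegetic, meta-diegetic, diegetic

(1) off-screen diegetic: the source is out of frame but still in the story's space → diegetic.
Sound (2): spoken by a character present in the story world, so diegetic.
Sound (3): it's Ola's recollection rendered as sound; the other character can't hear it, so meta-diegetic.
(4) ambient/room sound belonging to the story's physical space → diegetic.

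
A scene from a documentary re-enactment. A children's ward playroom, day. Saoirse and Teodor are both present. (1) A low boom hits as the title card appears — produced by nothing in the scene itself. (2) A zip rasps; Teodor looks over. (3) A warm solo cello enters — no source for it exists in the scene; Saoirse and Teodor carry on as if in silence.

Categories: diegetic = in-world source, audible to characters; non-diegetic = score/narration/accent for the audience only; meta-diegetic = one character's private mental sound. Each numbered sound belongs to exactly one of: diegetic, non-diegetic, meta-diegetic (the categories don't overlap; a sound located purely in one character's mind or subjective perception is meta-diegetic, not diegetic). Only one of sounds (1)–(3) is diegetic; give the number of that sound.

(1) nothing in the scene produces it; it's an accent added for the audience → non-diegetic.
Sound (2): a zip is a real object/event in the scene's world, so diegetic.
(3) score with no on-screen or off-screen source; it exists for the audience alone → non-diegetic.
Only (2) is diegetic.

2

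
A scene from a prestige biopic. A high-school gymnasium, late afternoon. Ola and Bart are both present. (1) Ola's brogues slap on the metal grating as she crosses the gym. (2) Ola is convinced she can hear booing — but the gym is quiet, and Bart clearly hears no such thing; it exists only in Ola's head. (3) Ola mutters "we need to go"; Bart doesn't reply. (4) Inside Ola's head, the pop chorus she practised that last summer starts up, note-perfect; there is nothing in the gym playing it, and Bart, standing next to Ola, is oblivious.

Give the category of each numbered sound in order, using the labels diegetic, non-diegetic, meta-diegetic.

Sound (1): it's the physical sound of Ola moving in the space, so diegetic.
(2) Ola alone 'hears' it — an imagined sound, not present in the space → meta-diegetic.
Sound (3): on-screen dialogue — Ola speaks and Bart is there to hear, so diegetic.
(4) is meta-diegetic: the music is a memory playing inside Ola's mind alone; no real-world source, Bart can't hear it.

diegetic, meta-diegetic, diegetic, meta-diegetic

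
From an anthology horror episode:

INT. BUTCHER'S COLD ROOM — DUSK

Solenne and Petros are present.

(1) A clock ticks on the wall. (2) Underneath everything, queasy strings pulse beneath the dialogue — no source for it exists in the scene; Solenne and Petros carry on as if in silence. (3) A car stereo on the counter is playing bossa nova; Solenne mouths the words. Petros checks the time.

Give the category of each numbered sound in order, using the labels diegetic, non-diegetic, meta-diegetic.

diegetic, non-diegetic, diegetic

Sound (1): the sound comes from a clock physically present in the location, so diegetic.
(2) is non-diegetic: score with no on-screen or off-screen source; it exists for the audience alone.
Sound (3): source music from a car stereo, which exists in the story world, so diegetic.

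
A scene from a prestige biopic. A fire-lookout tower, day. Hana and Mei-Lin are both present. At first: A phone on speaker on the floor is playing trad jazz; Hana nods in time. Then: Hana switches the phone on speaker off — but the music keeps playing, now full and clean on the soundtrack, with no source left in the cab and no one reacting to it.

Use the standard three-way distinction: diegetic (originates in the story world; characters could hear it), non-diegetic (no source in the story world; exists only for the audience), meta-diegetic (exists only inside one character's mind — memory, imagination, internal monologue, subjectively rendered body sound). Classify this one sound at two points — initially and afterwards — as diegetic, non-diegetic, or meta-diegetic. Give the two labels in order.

diegetic, non-diegetic

Initially: a phone on speaker is a real in-scene source and Hana reacts to it → diegetic.
Afterwards: there is no longer any in-world source and no one can hear it — it has become underscore → non-diegetic.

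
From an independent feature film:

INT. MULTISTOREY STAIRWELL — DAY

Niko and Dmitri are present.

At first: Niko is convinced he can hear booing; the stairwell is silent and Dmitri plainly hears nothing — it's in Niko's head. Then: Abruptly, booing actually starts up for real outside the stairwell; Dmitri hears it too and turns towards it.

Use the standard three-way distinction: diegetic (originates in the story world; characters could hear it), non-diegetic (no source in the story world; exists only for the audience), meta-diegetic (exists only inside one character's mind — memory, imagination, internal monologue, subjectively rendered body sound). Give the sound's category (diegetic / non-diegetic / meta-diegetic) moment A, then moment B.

meta-diegetic, diegetic

Moment A: only Niko 'hears' it — imagined, in his mind → meta-diegetic.
Moment B: now there's a real external source and Dmitri hears it too — in the story world → diegetic.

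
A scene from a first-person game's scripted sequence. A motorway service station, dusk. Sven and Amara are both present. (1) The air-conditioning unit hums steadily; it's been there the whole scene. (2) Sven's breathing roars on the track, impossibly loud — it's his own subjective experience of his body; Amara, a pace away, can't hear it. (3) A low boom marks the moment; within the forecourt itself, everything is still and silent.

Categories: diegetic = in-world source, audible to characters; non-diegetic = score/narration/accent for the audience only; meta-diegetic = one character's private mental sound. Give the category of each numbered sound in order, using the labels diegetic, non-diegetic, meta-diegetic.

(1) is diegetic: ambient/room sound belonging to the story's physical space.
Sound (2): it's Sven's internal bodily sensation rendered as sound; only Sven 'hears' it, so meta-diegetic.
(3) is non-diegetic: an editorial stinger — it belongs to the cut, not the story world.

diegetic, meta-diegetic, non-diegetic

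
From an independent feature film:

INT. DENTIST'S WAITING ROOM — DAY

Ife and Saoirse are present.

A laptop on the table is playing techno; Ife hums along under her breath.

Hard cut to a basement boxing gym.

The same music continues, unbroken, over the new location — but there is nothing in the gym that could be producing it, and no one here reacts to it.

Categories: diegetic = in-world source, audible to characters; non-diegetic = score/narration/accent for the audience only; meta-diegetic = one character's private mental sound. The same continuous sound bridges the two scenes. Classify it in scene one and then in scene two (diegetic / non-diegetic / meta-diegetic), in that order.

diegetic, non-diegetic

Scene one: a laptop is an on-screen source and Ife reacts to it → diegetic.
Scene two: there is no source in the gym and no one hears it — it's now underscore → non-diegetic.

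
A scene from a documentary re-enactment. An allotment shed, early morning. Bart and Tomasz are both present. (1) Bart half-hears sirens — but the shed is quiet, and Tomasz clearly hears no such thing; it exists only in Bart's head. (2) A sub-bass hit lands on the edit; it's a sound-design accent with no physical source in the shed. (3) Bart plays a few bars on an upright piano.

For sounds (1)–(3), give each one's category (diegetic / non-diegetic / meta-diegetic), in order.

Sound (1): subjective to Bart: the shed is silent and Tomasz hears nothing, so meta-diegetic.
Sound (2): an editorial stinger — it belongs to the cut, not the story world, so non-diegetic.
(3) Bart is producing the music live, in the story world → diegetic.

meta-diegetic, non-diegetic, diegetic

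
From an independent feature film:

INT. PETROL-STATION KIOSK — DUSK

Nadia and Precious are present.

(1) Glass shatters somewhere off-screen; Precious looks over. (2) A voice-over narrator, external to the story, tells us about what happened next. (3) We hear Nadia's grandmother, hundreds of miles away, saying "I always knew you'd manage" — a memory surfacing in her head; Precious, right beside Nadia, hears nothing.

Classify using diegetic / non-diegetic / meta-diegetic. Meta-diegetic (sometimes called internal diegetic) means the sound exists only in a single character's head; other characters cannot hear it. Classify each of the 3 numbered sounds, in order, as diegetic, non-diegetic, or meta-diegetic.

diegetic, non-diegetic, meta-diegetic

(1) is diegetic: the sound comes from glass physically present in the location.
(2) the narrator exists outside the story world, addressing only the audience → non-diegetic.
Sound (3): a remembered line, private to Nadia — not present in the room, not audible to Precious, so meta-diegetic.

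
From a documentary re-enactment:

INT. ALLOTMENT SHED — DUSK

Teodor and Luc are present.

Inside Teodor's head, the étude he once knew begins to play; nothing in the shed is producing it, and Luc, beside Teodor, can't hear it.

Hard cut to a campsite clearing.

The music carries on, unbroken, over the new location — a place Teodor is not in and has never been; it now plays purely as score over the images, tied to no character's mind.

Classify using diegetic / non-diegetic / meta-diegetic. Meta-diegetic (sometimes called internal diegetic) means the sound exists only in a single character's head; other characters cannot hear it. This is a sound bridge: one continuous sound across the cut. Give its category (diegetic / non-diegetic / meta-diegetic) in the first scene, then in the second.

meta-diegetic, non-diegetic

Scene one: the music exists only inside Teodor's mind; Luc can't hear it → meta-diegetic.
Scene two: it's detached from Teodor entirely and plays over unrelated images with no in-world source — conventional underscore → non-diegetic.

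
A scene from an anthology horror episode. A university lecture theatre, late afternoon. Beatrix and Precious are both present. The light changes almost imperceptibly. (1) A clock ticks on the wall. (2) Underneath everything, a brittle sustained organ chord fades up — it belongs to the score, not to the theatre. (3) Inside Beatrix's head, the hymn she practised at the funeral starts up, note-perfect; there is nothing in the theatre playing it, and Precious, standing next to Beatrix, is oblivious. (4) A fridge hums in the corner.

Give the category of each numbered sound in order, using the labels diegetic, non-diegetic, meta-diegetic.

(1) the sound comes from a clock physically present in the location → diegetic.
(2) is non-diegetic: it has no source in the story world and no character can hear it — it's underscore.
(3) is meta-diegetic: it lives in Beatrix's subjectivity, not in the theatre.
(4) is diegetic: ambient/room sound belonging to the story's physical space.

diegetic, non-diegetic, meta-diegetic, diegetic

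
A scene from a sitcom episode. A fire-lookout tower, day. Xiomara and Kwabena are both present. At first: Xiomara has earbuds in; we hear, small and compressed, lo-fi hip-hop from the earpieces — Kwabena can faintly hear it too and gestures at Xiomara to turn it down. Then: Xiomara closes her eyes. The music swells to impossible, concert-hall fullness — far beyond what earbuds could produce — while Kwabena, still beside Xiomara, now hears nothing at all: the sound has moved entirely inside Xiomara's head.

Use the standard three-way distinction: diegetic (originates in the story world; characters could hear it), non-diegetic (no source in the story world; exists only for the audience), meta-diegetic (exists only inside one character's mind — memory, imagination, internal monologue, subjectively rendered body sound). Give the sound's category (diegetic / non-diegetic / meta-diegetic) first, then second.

First: the earbuds are a physical source both characters can hear → diegetic.
Second: the music now exists only as Xiomara's subjective experience; Kwabena can no longer hear it → meta-diegetic.

diegetic, meta-diegetic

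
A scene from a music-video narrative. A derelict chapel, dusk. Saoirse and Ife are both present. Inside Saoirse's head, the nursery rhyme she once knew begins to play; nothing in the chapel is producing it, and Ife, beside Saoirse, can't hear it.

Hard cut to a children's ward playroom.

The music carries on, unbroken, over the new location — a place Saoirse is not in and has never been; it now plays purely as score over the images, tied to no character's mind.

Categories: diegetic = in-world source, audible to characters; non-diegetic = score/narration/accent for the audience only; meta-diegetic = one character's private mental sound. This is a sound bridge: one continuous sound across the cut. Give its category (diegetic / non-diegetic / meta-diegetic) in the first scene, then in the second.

Scene one: the music exists only inside Saoirse's mind; Ife can't hear it → meta-diegetic.
Scene two: it's detached from Saoirse entirely and plays over unrelated images with no in-world source — conventional underscore → non-diegetic.

meta-diegetic, non-diegetic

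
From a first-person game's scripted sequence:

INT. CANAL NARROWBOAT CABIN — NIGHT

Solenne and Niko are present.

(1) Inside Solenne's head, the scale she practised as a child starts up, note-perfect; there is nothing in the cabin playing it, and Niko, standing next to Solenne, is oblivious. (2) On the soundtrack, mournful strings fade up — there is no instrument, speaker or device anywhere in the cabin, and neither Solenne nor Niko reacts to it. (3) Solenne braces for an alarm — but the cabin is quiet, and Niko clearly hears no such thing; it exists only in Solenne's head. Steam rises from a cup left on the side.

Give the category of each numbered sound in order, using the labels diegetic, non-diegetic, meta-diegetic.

meta-diegetic, non-diegetic, meta-diegetic

(1) is meta-diegetic: remembered music, private to Solenne — Niko is oblivious because it isn't in the room.
(2) score with no on-screen or off-screen source; it exists for the audience alone → non-diegetic.
(3) Solenne alone 'hears' it — an imagined sound, not present in the space → meta-diegetic.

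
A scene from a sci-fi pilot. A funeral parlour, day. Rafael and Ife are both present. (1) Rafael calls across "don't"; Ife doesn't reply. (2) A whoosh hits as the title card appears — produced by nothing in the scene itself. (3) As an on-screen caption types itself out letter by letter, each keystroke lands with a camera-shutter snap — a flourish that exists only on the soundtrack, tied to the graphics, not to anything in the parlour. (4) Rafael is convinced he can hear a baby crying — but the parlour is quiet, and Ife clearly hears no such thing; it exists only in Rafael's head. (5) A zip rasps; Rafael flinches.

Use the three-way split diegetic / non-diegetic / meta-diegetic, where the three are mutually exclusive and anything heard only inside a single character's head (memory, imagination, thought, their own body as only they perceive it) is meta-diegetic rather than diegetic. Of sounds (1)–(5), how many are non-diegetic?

(1) is diegetic: on-screen dialogue — Rafael speaks and Ife is there to hear.
(2) is non-diegetic: it's a sound-design accent with no in-world source; no one in the scene can hear it.
Sound (3): it accompanies on-screen graphics, not anything inside the story world, so non-diegetic.
(4) the sound is imagined by Rafael; nothing in the story world is producing it and Ife can't hear it → meta-diegetic.
(5) is diegetic: an in-world source (a zip); characters could hear it.
Non-diegetic: (2), (3) — that's 2.

2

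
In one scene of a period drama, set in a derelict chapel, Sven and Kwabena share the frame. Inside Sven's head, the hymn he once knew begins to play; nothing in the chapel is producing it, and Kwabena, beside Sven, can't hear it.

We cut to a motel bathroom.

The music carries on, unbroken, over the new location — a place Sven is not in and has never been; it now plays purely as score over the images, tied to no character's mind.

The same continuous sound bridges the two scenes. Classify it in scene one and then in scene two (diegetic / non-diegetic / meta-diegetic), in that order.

meta-diegetic, non-diegetic

Scene one: the music exists only inside Sven's mind; Kwabena can't hear it → meta-diegetic.
Scene two: it's detached from Sven entirely and plays over unrelated images with no in-world source — conventional underscore → non-diegetic.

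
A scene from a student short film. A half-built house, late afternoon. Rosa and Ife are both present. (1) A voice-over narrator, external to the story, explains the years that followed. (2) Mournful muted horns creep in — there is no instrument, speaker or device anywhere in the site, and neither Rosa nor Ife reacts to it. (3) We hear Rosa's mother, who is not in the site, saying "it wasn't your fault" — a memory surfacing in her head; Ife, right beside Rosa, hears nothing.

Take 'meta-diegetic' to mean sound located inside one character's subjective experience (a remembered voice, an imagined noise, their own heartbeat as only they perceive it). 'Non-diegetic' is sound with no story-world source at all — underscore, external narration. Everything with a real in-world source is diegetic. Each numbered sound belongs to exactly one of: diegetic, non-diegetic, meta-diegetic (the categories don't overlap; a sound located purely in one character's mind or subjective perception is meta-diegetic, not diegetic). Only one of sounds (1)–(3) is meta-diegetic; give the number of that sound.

3

Sound (1): commentary laid over the scene from outside the fiction, so non-diegetic.
(2) is non-diegetic: score with no on-screen or off-screen source; it exists for the audience alone.
(3) the voice is a memory playing only inside Rosa's mind; Ife can't hear it → meta-diegetic.
Only (3) is meta-diegetic.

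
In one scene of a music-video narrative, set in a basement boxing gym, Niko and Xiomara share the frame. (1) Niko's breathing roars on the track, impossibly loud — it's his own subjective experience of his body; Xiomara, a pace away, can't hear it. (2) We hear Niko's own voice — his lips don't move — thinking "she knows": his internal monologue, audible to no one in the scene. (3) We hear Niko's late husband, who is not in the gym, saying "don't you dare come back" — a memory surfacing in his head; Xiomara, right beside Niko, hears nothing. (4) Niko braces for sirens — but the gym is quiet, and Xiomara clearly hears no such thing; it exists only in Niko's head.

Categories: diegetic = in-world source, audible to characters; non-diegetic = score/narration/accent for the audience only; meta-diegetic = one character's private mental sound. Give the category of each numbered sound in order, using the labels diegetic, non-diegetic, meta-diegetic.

meta-diegetic, meta-diegetic, meta-diegetic, meta-diegetic

(1) point-of-audition from inside Niko's body; not a sound in the room → meta-diegetic.
(2) is meta-diegetic: it's Niko's unspoken thought, heard only by the audience via his subjectivity.
(3) is meta-diegetic: a remembered line, private to Niko — not present in the room, not audible to Xiomara.
(4) is meta-diegetic: subjective to Niko: the gym is silent and Xiomara hears nothing.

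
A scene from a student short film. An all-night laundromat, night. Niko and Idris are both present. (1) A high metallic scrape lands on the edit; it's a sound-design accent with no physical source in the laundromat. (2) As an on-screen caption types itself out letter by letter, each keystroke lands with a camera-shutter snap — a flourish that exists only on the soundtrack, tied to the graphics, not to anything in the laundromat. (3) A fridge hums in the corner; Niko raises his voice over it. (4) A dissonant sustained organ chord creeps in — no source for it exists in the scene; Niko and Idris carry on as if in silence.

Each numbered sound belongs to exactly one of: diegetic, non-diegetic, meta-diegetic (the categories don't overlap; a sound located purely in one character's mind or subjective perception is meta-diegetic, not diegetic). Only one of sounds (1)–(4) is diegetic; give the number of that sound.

(1) is non-diegetic: an editorial stinger — it belongs to the cut, not the story world.
Sound (2): it accompanies on-screen graphics, not anything inside the story world, so non-diegetic.
(3) is diegetic: ambient/room sound belonging to the story's physical space.
Sound (4): it has no source in the story world and no character can hear it — it's underscore, so non-diegetic.
Only (3) is diegetic.

3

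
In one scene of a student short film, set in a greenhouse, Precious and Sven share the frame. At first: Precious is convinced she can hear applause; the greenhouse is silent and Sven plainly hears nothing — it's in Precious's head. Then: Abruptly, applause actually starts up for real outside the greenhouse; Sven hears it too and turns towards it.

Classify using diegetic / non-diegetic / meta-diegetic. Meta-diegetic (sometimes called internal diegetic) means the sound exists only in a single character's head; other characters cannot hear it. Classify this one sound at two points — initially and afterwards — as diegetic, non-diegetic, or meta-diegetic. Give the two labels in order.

meta-diegetic, diegetic

Initially: only Precious 'hears' it — imagined, in her mind → meta-diegetic.
Afterwards: now there's a real external source and Sven hears it too — in the story world → diegetic.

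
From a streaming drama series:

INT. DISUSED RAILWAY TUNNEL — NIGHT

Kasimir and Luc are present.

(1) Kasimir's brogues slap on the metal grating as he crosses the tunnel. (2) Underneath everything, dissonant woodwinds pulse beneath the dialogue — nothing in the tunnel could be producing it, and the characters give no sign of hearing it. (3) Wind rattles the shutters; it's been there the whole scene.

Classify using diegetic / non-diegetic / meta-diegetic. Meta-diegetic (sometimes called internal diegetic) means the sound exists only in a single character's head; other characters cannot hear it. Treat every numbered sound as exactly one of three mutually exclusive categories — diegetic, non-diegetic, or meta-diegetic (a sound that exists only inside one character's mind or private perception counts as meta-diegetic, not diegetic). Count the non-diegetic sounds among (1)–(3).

(1) is diegetic: Kasimir's footsteps are produced in the story world.
(2) it has no source in the story world and no character can hear it — it's underscore → non-diegetic.
(3) wind is part of the location's real environment → diegetic.
So 1 of the 3 is non-diegetic: (2).

1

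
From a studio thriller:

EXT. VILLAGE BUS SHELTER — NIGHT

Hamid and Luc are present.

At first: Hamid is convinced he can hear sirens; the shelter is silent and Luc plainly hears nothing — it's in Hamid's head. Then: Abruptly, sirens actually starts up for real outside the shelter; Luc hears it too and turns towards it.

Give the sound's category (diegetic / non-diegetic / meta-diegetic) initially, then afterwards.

meta-diegetic, diegetic

Initially: only Hamid 'hears' it — imagined, in his mind → meta-diegetic.
Afterwards: now there's a real external source and Luc hears it too — in the story world → diegetic.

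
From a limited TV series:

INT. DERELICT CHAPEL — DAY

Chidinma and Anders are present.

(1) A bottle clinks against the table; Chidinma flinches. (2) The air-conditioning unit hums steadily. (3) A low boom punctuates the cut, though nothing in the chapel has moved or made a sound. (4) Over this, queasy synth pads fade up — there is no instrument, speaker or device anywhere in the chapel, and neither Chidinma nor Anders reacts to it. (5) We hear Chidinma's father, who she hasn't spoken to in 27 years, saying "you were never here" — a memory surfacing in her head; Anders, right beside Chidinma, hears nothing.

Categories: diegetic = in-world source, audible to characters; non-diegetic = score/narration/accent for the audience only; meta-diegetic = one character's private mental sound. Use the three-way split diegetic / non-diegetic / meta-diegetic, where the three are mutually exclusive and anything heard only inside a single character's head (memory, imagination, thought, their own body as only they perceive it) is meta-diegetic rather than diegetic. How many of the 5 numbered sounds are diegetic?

2

Sound (1): a bottle is a real object/event in the scene's world, so diegetic.
(2) the air-conditioning unit is part of the location's real environment → diegetic.
Sound (3): nothing in the scene produces it; it's an accent added for the audience, so non-diegetic.
Sound (4): nothing in the chapel produces it and the characters don't hear it — pure soundtrack, so non-diegetic.
Sound (5): it's Chidinma's recollection rendered as sound; the other character can't hear it, so meta-diegetic.
Diegetic: (1), (2) — that's 2.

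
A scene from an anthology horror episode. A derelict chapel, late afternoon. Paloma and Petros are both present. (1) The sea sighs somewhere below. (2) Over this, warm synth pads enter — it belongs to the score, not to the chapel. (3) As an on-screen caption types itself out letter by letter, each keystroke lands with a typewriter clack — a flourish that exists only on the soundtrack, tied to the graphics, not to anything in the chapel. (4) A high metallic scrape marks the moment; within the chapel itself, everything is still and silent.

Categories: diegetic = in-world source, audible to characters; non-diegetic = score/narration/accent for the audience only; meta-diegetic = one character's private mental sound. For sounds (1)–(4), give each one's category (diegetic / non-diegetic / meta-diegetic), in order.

diegetic, non-diegetic, non-diegetic, non-diegetic

(1) it's the actual ambient sound of the location → diegetic.
(2) score with no on-screen or off-screen source; it exists for the audience alone → non-diegetic.
Sound (3): the caption isn't part of the story world, so neither is the sound tied to it, so non-diegetic.
(4) is non-diegetic: it's a sound-design accent with no in-world source; no one in the scene can hear it.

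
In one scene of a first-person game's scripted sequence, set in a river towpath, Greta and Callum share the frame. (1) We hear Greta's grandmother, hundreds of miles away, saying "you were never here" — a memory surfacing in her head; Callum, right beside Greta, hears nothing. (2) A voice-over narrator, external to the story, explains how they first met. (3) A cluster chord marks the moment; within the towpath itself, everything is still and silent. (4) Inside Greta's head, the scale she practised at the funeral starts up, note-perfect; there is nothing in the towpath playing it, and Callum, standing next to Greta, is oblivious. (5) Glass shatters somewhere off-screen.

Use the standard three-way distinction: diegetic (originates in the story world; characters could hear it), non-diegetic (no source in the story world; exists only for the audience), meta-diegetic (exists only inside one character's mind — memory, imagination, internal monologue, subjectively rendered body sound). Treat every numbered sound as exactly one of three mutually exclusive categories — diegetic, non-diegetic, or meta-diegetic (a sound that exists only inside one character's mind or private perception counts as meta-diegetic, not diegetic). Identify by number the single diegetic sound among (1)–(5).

5

(1) is meta-diegetic: it's Greta's recollection rendered as sound; the other character can't hear it.
(2) is non-diegetic: commentary laid over the scene from outside the fiction.
Sound (3): nothing in the scene produces it; it's an accent added for the audience, so non-diegetic.
(4) the music is a memory playing inside Greta's mind alone; no real-world source, Callum can't hear it → meta-diegetic.
Sound (5): the sound comes from glass physically present in the location, so diegetic.
Only (5) is diegetic.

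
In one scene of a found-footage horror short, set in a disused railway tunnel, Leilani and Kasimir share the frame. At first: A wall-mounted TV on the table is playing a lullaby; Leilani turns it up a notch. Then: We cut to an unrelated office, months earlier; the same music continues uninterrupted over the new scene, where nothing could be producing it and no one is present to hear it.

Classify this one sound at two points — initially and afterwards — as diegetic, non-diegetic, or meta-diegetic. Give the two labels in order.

diegetic, non-diegetic

Initially: a wall-mounted TV is a real in-scene source and Leilani reacts to it → diegetic.
Afterwards: there is no longer any in-world source and no one can hear it — it has become underscore → non-diegetic.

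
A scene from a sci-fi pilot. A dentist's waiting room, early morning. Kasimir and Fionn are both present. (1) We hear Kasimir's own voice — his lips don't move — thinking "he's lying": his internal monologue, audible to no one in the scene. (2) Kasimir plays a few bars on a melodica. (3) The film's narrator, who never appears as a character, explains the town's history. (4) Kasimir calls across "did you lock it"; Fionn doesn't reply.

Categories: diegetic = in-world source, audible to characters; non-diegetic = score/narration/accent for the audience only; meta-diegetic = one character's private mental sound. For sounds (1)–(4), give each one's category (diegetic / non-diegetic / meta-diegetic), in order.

meta-diegetic, diegetic, non-diegetic, diegetic

Sound (1): internal monologue — inside Kasimir's mind, not spoken into the scene, so meta-diegetic.
(2) is diegetic: a character is playing a melodica on screen.
(3) external voice-over — not a character, not heard by anyone in the scene → non-diegetic.
(4) is diegetic: on-screen dialogue — Kasimir speaks and Fionn is there to hear.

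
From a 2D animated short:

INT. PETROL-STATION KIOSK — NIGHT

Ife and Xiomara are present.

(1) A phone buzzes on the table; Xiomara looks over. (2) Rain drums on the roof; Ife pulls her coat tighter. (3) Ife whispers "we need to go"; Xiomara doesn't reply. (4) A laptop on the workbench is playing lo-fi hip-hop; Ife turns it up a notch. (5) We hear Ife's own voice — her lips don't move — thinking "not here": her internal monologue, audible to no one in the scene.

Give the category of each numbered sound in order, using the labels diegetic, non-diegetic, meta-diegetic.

diegetic, diegetic, diegetic, diegetic, meta-diegetic

(1) the sound comes from a phone physically present in the location → diegetic.
(2) is diegetic: ambient/room sound belonging to the story's physical space.
Sound (3): on-screen dialogue — Ife speaks and Xiomara is there to hear, so diegetic.
(4) is diegetic: the music comes from an on-screen device that Ife responds to.
(5) is meta-diegetic: Ife's thought-voice: a private mental sound no other character can hear.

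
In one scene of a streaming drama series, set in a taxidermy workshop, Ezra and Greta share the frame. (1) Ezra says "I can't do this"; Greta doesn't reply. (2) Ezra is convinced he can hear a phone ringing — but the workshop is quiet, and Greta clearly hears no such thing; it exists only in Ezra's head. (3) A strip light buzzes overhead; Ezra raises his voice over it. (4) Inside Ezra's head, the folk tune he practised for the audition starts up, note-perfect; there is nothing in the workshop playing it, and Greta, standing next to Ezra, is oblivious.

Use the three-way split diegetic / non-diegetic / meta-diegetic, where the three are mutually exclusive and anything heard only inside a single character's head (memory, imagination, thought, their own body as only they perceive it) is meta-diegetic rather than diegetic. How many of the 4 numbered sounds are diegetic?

(1) is diegetic: Ezra is a character speaking aloud in the scene.
Sound (2): the sound is imagined by Ezra; nothing in the story world is producing it and Greta can't hear it, so meta-diegetic.
(3) it's the actual ambient sound of the location → diegetic.
(4) the music is a memory playing inside Ezra's mind alone; no real-world source, Greta can't hear it → meta-diegetic.
Diegetic: (1), (3) — that's 2.

2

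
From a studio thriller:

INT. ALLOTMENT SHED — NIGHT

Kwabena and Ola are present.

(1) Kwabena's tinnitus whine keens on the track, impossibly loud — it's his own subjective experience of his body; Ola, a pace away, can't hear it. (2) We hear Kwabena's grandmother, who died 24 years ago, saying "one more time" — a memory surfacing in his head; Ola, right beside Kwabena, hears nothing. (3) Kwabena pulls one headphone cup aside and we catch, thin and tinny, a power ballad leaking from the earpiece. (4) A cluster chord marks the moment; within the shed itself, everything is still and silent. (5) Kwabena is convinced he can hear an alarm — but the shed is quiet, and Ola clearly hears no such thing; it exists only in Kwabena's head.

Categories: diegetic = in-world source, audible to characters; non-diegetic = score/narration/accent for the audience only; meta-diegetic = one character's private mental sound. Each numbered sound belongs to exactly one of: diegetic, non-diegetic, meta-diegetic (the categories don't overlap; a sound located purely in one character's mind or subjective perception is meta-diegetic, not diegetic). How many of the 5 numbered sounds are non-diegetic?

1

(1) is meta-diegetic: it's Kwabena's internal bodily sensation rendered as sound; only Kwabena 'hears' it.
(2) a remembered line, private to Kwabena — not present in the room, not audible to Ola → meta-diegetic.
(3) is diegetic: the earpiece is a real device on Kwabena's head — source music.
(4) is non-diegetic: it's a sound-design accent with no in-world source; no one in the scene can hear it.
(5) is meta-diegetic: subjective to Kwabena: the shed is silent and Ola hears nothing.
So 1 of the 5 is non-diegetic: (4).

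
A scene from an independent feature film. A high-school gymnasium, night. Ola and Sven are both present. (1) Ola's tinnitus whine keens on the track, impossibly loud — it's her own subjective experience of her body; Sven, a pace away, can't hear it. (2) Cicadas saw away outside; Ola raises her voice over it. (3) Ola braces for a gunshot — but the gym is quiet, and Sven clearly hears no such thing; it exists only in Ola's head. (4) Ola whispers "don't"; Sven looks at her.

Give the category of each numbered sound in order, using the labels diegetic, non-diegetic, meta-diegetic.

meta-diegetic, diegetic, meta-diegetic, diegetic

(1) is meta-diegetic: it's Ola's internal bodily sensation rendered as sound; only Ola 'hears' it.
Sound (2): cicadas is part of the location's real environment, so diegetic.
(3) Ola alone 'hears' it — an imagined sound, not present in the space → meta-diegetic.
Sound (4): Ola is a character speaking aloud in the scene, so diegetic.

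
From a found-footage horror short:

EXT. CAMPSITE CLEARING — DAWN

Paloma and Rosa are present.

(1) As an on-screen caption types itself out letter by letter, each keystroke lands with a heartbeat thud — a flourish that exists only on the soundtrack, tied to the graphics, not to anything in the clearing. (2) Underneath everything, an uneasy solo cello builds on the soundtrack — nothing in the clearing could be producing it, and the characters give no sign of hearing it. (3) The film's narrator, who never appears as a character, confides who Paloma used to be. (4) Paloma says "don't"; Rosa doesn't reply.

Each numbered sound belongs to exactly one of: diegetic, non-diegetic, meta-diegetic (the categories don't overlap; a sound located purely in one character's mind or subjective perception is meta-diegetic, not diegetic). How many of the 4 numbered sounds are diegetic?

1

(1) it accompanies on-screen graphics, not anything inside the story world → non-diegetic.
Sound (2): it has no source in the story world and no character can hear it — it's underscore, so non-diegetic.
(3) is non-diegetic: external voice-over — not a character, not heard by anyone in the scene.
Sound (4): on-screen dialogue — Paloma speaks and Rosa is there to hear, so diegetic.
So 1 of the 4 is diegetic: (4).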